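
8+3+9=20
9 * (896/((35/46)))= 52992/5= 10598.40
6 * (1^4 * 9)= 54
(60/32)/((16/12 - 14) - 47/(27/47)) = -405/20408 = -0.02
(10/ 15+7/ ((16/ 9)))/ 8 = 221/ 384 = 0.58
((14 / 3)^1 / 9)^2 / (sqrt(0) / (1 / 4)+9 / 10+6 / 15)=1960 / 9477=0.21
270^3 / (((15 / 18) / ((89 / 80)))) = 26276805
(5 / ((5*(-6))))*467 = -467 / 6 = -77.83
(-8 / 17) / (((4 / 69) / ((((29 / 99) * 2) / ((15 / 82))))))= -218776 / 8415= -26.00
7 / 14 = 1 / 2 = 0.50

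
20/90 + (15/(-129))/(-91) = 7871/35217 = 0.22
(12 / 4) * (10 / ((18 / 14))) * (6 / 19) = 140 / 19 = 7.37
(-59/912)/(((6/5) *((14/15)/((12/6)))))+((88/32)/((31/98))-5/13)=42159223/5145504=8.19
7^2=49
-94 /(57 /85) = -140.18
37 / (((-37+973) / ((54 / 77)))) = 111 / 4004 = 0.03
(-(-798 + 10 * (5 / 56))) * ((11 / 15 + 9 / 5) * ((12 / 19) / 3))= 44638 / 105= 425.12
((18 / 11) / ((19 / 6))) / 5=108 / 1045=0.10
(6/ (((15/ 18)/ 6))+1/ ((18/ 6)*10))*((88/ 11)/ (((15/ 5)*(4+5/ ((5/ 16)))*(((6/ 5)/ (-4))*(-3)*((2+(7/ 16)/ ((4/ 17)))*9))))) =166016/ 900315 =0.18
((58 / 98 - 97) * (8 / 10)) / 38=-9448 / 4655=-2.03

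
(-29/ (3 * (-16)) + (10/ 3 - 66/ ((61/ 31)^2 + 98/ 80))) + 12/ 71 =-1968068655/ 222575344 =-8.84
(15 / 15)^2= 1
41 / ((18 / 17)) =697 / 18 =38.72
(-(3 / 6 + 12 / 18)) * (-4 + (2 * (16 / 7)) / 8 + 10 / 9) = 73 / 27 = 2.70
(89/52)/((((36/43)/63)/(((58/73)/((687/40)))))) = 3884405/651963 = 5.96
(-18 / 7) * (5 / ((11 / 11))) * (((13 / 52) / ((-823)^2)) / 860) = -9 / 1631008232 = -0.00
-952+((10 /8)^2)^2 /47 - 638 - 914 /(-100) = -475507063 /300800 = -1580.81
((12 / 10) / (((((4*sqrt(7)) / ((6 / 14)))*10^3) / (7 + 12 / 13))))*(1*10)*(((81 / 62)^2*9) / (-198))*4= -6082047*sqrt(7) / 13467454000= -0.00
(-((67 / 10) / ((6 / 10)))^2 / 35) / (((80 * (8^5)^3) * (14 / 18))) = -4489 / 2758454771764428800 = -0.00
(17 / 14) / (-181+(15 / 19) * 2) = -323 / 47726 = -0.01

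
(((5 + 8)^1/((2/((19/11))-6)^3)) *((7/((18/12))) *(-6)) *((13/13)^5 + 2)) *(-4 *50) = -46812675/24334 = -1923.76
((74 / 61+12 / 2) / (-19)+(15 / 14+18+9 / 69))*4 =14048834 / 186599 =75.29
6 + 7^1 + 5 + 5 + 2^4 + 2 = 41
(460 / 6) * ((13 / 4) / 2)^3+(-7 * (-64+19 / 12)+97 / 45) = 768.05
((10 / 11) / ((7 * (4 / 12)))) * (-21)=-90 / 11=-8.18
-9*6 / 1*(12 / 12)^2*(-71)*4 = 15336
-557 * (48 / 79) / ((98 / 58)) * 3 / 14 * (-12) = 515.05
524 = 524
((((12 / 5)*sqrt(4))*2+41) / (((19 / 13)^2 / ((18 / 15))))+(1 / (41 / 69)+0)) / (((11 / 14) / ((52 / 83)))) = 8110609416 / 337832825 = 24.01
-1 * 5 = -5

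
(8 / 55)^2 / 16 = 4 / 3025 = 0.00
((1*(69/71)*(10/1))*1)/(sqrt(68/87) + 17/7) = 420210/91093 - 67620*sqrt(1479)/1548581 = 2.93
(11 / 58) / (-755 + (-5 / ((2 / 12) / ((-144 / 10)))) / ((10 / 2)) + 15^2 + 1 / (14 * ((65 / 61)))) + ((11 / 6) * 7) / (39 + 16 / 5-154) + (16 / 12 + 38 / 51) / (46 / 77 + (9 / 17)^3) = 5918277010950689 / 2215180695710658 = 2.67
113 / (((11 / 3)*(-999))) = -113 / 3663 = -0.03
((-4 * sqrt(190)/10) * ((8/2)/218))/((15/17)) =-68 * sqrt(190)/8175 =-0.11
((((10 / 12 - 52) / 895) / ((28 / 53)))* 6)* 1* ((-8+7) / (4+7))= 16271 / 275660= 0.06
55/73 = 0.75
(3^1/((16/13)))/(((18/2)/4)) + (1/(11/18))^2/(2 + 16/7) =12401/7260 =1.71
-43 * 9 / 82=-387 / 82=-4.72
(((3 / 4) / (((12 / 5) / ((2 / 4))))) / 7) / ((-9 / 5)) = -25 / 2016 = -0.01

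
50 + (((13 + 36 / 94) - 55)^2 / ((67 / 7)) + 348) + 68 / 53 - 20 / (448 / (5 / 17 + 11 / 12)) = 103982110344851 / 179223344832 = 580.18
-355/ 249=-1.43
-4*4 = -16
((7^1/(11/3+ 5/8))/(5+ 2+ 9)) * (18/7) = 27/103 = 0.26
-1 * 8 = -8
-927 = -927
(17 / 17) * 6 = 6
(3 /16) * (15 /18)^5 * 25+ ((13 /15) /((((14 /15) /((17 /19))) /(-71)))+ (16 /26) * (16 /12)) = -4035878419 /71705088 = -56.28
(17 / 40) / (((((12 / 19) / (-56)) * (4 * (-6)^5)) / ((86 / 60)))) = 0.00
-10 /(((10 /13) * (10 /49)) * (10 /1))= -637 /100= -6.37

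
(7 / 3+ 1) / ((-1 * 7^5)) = -0.00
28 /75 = 0.37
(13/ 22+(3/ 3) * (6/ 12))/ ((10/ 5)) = 6/ 11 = 0.55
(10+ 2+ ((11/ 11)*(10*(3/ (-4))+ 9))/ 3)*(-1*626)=-7825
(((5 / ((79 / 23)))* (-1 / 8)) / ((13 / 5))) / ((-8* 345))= 5 / 197184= 0.00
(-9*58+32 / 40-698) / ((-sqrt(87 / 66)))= 6096*sqrt(638) / 145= 1061.91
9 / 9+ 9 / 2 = 11 / 2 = 5.50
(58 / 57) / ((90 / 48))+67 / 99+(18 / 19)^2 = 2.12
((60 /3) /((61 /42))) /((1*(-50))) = -0.28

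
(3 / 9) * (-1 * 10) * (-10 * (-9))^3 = -2430000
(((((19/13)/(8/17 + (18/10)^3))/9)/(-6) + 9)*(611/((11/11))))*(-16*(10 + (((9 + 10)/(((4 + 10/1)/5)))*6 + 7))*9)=-12847523694496/281253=-45679597.00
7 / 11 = 0.64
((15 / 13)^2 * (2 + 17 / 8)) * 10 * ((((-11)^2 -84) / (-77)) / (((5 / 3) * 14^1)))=-74925 / 66248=-1.13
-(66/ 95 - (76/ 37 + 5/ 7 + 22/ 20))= 156173/ 49210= 3.17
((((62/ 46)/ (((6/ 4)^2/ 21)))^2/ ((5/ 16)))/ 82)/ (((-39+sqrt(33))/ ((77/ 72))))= -1520519/ 8784045-116963 * sqrt(33)/ 26352135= -0.20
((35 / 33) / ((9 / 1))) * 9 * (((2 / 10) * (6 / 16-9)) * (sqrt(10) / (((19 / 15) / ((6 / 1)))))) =-7245 * sqrt(10) / 836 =-27.41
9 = 9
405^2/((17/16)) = 2624400/17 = 154376.47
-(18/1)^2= -324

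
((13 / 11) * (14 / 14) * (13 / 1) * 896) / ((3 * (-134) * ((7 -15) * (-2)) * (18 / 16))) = -37856 / 19899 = -1.90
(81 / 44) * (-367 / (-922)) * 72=267543 / 5071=52.76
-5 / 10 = -1 / 2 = -0.50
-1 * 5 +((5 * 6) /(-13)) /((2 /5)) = -140 /13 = -10.77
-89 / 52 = -1.71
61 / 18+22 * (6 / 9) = 325 / 18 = 18.06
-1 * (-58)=58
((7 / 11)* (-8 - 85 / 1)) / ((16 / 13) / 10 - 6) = 42315 / 4202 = 10.07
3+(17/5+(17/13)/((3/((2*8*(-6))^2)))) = 261536/65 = 4023.63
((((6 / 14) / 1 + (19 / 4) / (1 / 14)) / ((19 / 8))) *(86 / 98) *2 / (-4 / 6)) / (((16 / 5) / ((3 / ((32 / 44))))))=-19944045 / 208544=-95.63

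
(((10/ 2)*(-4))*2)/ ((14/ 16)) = -320/ 7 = -45.71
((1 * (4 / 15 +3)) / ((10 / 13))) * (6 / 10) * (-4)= -1274 / 125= -10.19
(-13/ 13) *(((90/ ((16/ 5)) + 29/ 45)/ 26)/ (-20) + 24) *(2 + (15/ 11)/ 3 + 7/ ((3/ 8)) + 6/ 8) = -12940812941/ 24710400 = -523.70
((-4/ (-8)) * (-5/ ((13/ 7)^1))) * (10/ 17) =-175/ 221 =-0.79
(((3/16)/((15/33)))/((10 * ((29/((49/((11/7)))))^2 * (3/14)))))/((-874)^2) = 0.00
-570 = -570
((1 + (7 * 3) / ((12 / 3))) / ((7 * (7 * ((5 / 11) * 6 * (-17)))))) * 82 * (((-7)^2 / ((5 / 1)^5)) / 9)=-451 / 1147500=-0.00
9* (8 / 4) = 18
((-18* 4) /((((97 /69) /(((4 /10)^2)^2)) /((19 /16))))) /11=-94392 /666875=-0.14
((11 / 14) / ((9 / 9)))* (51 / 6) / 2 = 187 / 56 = 3.34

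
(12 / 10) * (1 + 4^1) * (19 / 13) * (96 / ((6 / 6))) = 10944 / 13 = 841.85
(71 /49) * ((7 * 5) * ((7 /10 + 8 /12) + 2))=7171 /42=170.74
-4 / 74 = -0.05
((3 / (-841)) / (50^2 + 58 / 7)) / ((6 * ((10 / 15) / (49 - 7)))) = -441 / 29532556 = -0.00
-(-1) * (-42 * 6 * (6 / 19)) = -1512 / 19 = -79.58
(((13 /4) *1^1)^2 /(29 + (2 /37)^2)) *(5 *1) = 231361 /127056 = 1.82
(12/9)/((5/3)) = 4/5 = 0.80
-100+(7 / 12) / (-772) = -926407 / 9264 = -100.00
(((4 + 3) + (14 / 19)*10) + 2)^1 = 311 / 19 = 16.37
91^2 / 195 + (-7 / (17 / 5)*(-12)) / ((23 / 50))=564067 / 5865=96.18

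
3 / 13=0.23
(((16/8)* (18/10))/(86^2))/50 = 9/924500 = 0.00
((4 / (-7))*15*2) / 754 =-60 / 2639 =-0.02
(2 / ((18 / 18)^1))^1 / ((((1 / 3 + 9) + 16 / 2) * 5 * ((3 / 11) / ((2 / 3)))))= 11 / 195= 0.06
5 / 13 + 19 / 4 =267 / 52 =5.13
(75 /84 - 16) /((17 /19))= -8037 /476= -16.88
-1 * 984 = -984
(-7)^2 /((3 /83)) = 4067 /3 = 1355.67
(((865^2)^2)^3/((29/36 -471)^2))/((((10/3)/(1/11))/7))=477548610597878513906013191258203125000/3151756619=151518238343351763071529600000.00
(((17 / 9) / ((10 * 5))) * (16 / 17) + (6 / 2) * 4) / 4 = 677 / 225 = 3.01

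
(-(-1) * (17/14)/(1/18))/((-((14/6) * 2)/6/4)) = -5508/49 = -112.41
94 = 94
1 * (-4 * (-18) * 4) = 288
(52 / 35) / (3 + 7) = 26 / 175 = 0.15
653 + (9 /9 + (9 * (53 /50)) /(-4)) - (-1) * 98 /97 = 12660931 /19400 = 652.63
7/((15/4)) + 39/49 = 1957/735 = 2.66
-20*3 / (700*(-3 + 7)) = -3 / 140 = -0.02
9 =9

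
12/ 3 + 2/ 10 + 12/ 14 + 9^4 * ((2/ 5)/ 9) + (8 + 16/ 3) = 309.99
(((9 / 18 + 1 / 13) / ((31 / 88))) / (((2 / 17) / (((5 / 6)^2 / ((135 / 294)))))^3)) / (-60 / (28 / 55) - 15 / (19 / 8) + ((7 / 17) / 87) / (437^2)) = -28.02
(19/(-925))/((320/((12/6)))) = -19/148000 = -0.00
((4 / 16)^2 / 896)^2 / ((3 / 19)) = 19 / 616562688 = 0.00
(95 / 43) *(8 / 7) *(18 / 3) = 4560 / 301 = 15.15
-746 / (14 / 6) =-2238 / 7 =-319.71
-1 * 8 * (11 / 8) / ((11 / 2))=-2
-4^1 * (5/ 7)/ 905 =-4/ 1267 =-0.00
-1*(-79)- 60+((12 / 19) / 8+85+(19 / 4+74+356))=538.83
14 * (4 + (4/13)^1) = 60.31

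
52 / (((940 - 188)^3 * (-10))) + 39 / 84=0.46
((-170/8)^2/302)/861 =0.00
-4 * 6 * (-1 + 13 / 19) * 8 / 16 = 72 / 19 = 3.79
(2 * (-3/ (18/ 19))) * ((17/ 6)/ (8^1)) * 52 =-4199/ 36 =-116.64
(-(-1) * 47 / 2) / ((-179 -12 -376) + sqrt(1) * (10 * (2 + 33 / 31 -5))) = -1457 / 36354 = -0.04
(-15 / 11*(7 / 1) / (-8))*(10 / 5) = 2.39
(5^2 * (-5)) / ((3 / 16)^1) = -2000 / 3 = -666.67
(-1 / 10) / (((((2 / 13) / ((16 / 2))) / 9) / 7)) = -1638 / 5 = -327.60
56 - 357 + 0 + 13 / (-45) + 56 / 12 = -13348 / 45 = -296.62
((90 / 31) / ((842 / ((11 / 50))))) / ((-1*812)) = -99 / 105974120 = -0.00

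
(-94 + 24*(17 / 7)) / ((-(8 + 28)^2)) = 125 / 4536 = 0.03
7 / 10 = 0.70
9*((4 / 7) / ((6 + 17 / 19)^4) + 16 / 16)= 9.00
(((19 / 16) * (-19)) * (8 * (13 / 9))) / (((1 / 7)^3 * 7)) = -12775.39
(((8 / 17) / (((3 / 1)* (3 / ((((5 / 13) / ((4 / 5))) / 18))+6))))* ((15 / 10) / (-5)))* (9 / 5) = -6 / 8381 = -0.00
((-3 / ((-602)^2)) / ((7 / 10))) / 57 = -5 / 24099866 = -0.00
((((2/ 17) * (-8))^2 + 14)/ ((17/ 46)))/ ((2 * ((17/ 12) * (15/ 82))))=32454288/ 417605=77.72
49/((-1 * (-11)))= 4.45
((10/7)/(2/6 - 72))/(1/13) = -78/301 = -0.26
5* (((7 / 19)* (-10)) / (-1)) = 350 / 19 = 18.42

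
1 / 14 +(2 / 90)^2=2039 / 28350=0.07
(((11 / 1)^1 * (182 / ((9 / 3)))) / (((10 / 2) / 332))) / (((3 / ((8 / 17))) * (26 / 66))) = 4499264 / 255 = 17644.17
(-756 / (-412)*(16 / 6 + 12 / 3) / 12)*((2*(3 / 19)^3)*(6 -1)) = 28350 / 706477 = 0.04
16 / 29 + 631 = 18315 / 29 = 631.55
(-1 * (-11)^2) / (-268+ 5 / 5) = 121 / 267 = 0.45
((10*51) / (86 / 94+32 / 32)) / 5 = 53.27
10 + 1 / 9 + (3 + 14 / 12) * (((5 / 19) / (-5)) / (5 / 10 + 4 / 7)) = 1694 / 171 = 9.91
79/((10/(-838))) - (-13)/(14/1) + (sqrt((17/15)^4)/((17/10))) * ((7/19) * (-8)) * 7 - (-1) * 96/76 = -79404151/11970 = -6633.60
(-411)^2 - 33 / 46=7770333 / 46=168920.28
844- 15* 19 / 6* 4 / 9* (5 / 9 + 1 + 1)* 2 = 59624 / 81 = 736.10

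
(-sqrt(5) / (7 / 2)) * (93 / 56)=-93 * sqrt(5) / 196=-1.06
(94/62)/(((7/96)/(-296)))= -1335552/217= -6154.62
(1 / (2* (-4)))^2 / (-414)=-1 / 26496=-0.00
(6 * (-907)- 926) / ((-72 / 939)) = 249148 / 3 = 83049.33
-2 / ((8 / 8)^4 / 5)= -10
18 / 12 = 3 / 2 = 1.50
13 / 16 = 0.81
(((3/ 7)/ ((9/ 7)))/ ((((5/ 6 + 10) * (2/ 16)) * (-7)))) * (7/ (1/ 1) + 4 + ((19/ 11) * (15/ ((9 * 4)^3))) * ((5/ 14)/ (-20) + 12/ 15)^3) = -306000709723/ 791062272000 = -0.39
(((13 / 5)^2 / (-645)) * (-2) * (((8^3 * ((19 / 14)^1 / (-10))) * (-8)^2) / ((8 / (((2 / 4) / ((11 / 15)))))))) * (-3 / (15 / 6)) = 19728384 / 2069375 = 9.53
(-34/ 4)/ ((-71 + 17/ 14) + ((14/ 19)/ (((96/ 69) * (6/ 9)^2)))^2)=0.12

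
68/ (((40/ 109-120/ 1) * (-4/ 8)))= 1853/ 1630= 1.14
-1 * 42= -42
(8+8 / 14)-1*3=39 / 7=5.57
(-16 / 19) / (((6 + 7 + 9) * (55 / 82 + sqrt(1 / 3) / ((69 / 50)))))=-9369648 / 100305085 + 7423296 * sqrt(3) / 220671187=-0.04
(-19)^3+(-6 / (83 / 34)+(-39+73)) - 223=-585188 / 83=-7050.46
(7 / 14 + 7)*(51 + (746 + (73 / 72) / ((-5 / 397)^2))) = 12940057 / 240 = 53916.90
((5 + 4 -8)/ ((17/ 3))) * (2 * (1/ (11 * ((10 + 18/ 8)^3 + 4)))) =384/ 22048235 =0.00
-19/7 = -2.71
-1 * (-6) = 6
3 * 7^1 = 21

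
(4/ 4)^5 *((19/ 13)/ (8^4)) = 19/ 53248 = 0.00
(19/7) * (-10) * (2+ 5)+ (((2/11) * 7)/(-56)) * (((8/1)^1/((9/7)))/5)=-94064/495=-190.03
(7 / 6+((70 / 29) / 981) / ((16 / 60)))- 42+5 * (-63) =-1124760 / 3161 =-355.82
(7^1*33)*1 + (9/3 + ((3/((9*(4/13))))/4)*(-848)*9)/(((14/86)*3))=-27967/7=-3995.29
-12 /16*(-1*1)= 0.75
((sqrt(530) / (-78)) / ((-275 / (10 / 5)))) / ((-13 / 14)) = -14*sqrt(530) / 139425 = -0.00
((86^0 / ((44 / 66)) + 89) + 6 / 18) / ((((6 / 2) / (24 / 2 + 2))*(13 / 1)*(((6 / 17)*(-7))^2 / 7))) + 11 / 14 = 1125701 / 29484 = 38.18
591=591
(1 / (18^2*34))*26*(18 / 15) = 13 / 4590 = 0.00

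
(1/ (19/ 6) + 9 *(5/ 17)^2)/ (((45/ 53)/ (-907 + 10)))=-31741541/ 27455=-1156.13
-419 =-419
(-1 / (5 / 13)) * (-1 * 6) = 78 / 5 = 15.60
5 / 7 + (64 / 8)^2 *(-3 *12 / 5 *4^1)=-1842.49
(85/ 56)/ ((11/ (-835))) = -70975/ 616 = -115.22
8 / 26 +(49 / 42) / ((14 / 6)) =21 / 26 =0.81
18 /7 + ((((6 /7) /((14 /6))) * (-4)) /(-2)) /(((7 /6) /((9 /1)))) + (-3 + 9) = 14.24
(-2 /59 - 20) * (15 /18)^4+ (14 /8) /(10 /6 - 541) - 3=-65285633 /5154948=-12.66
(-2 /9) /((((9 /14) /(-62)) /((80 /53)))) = 138880 /4293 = 32.35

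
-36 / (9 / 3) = -12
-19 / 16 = -1.19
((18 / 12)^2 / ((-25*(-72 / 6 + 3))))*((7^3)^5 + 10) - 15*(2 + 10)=4747561491953 / 100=47475614919.53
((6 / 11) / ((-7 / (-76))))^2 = 207936 / 5929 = 35.07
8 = 8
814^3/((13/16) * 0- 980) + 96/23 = -3101257058/5635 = -550356.18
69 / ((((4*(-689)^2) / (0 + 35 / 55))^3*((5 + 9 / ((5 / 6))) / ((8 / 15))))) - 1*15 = -1349900394489960276206791 / 89993359632664018414312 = -15.00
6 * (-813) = -4878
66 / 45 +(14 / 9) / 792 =26171 / 17820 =1.47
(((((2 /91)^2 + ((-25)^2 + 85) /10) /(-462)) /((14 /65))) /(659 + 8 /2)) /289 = -979925 /263147688804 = -0.00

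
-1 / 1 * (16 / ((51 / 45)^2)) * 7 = -25200 / 289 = -87.20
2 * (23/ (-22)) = -23/ 11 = -2.09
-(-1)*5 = 5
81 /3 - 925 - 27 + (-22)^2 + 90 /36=-877 /2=-438.50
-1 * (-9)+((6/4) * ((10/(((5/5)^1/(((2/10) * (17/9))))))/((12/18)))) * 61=1055/2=527.50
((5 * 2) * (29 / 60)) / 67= 29 / 402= 0.07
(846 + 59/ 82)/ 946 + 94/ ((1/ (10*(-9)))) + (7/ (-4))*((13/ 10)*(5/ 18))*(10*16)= -5976297721/ 698148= -8560.22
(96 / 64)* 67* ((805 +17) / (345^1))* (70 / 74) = 192759 / 851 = 226.51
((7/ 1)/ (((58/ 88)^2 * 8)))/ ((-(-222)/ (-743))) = -629321/ 93351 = -6.74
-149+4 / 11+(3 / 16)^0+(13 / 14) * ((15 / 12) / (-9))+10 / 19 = -15509569 / 105336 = -147.24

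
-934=-934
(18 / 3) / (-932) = -3 / 466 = -0.01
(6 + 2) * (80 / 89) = 640 / 89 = 7.19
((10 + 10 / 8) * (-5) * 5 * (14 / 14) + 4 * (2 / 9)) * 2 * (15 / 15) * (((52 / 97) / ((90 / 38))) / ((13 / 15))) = -383534 / 2619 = -146.44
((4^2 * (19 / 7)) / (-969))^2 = 256 / 127449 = 0.00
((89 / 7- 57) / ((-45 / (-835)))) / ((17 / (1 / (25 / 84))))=-162.42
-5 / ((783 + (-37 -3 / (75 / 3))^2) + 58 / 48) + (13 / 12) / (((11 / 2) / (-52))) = -10964335858 / 1070240853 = -10.24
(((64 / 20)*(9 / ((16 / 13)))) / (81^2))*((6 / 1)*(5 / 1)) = 26 / 243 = 0.11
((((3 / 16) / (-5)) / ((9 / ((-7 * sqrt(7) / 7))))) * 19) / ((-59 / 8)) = -19 * sqrt(7) / 1770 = -0.03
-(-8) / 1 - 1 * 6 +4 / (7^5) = 33618 / 16807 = 2.00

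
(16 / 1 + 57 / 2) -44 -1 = -1 / 2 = -0.50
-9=-9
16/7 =2.29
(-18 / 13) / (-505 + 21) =0.00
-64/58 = -32/29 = -1.10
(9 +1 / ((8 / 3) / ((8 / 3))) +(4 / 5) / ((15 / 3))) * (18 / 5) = 4572 / 125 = 36.58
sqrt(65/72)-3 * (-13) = sqrt(130)/12+39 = 39.95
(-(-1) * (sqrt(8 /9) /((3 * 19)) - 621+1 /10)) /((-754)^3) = 0.00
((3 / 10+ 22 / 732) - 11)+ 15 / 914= -8909657 / 836310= -10.65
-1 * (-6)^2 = -36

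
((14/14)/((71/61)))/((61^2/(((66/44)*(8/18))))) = 2/12993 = 0.00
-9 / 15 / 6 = -1 / 10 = -0.10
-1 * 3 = -3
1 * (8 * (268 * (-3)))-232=-6664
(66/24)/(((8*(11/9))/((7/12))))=21/128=0.16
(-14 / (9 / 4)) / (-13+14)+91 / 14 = 5 / 18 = 0.28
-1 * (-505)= 505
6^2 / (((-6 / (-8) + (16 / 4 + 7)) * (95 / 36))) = 1.16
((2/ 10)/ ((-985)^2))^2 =1/ 23533413765625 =0.00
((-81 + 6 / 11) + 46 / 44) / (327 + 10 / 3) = -5241 / 21802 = -0.24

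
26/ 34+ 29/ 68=81/ 68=1.19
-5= -5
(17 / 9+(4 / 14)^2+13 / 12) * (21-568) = -2946689 / 1764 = -1670.46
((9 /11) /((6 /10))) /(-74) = -15 /814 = -0.02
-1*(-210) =210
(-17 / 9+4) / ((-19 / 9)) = -1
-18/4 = -9/2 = -4.50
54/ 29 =1.86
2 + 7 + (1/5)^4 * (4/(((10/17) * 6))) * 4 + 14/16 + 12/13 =10535197/975000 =10.81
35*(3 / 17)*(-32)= -3360 / 17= -197.65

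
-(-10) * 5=50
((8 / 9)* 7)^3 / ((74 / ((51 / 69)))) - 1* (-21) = 14520695 / 620379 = 23.41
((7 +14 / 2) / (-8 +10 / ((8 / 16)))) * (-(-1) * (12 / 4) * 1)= 7 / 2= 3.50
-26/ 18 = -13/ 9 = -1.44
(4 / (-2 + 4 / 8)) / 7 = -0.38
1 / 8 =0.12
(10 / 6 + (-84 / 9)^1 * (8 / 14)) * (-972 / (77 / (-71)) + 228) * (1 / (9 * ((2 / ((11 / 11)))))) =-14428 / 63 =-229.02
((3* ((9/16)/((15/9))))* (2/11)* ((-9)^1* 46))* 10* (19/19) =-16767/22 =-762.14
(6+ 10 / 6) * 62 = 1426 / 3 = 475.33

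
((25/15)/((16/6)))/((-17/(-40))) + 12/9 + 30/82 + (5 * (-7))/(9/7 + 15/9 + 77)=9591527/3510789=2.73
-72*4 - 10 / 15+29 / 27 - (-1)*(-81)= -368.59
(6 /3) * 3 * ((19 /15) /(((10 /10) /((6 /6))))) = 7.60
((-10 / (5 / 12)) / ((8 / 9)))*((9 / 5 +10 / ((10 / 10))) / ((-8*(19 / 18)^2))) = 129033 / 3610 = 35.74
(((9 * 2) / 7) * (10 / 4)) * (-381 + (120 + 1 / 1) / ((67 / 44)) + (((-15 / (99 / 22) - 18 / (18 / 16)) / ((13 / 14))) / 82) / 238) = -8237701380 / 4249609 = -1938.46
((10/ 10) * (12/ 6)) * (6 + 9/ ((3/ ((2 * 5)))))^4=3359232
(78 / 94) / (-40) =-39 / 1880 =-0.02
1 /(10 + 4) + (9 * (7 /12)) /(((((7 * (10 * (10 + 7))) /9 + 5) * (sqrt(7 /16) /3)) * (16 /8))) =0.16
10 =10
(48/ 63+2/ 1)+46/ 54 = 683/ 189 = 3.61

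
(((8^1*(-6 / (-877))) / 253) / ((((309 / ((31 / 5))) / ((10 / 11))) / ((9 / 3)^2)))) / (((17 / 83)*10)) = 370512 / 21368249705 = 0.00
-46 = -46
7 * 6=42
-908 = -908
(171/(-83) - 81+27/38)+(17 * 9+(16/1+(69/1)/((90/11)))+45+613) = 17814193/23655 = 753.08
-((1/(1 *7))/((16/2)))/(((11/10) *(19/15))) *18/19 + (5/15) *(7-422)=-23073535/166782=-138.35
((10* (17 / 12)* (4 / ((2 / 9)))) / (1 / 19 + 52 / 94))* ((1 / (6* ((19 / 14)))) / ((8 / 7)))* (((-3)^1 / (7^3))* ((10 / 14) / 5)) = -11985 / 212072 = -0.06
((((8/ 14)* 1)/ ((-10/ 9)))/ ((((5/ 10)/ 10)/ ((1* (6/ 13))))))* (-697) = 301104/ 91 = 3308.84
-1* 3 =-3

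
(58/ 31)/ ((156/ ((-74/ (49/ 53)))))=-56869/ 59241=-0.96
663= 663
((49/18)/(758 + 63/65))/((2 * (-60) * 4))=-637/85247424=-0.00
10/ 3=3.33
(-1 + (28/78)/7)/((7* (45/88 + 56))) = -3256/1357629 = -0.00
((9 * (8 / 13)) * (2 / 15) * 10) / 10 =48 / 65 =0.74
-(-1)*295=295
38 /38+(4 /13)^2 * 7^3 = 5657 /169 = 33.47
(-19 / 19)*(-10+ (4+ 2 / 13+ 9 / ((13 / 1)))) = 67 / 13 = 5.15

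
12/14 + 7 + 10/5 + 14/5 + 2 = 513/35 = 14.66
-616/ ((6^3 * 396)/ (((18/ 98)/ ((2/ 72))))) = -1/ 21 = -0.05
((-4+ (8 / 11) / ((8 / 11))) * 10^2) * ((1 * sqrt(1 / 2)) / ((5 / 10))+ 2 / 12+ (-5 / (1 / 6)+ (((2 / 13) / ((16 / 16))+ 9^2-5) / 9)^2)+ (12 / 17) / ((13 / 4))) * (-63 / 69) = 6300 * sqrt(2) / 23+ 759860850 / 66079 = 11886.65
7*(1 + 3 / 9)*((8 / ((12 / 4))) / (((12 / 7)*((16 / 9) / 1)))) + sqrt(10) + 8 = sqrt(10) + 97 / 6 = 19.33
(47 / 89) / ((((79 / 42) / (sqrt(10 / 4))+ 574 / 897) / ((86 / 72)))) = -42489877885 / 105867743067+ 99915719813*sqrt(10) / 423470972268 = 0.34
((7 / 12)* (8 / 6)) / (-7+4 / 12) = -0.12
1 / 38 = 0.03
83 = 83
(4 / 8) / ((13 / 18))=0.69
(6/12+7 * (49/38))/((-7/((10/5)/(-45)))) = 362/5985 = 0.06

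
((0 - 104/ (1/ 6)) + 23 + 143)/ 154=-229/ 77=-2.97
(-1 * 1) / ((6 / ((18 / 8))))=-3 / 8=-0.38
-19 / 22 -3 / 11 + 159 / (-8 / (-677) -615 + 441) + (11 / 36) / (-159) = -7609880471 / 3708264780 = -2.05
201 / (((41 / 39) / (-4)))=-31356 / 41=-764.78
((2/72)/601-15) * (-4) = 60.00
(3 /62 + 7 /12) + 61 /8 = 6143 /744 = 8.26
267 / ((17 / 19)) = 5073 / 17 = 298.41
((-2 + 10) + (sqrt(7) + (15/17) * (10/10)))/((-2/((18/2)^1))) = -1359/34-9 * sqrt(7)/2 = -51.88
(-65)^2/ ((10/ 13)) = 10985/ 2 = 5492.50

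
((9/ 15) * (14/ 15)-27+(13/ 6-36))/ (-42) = 9041/ 6300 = 1.44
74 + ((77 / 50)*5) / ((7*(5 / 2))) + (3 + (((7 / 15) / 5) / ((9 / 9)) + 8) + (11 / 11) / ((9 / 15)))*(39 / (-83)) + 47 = 115.44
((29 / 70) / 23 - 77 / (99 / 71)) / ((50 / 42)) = -46.37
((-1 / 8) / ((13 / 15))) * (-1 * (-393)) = -5895 / 104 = -56.68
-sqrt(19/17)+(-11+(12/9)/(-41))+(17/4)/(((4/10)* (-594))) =-2152973/194832-sqrt(323)/17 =-12.11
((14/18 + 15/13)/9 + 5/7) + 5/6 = 25979/14742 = 1.76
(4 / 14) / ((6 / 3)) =1 / 7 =0.14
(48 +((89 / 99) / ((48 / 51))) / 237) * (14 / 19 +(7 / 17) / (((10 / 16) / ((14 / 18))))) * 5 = 163613539663 / 545655528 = 299.85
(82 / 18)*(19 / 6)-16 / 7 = 4589 / 378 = 12.14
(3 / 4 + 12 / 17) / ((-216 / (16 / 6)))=-11 / 612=-0.02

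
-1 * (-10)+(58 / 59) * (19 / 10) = 3501 / 295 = 11.87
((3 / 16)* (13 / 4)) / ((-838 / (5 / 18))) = -65 / 321792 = -0.00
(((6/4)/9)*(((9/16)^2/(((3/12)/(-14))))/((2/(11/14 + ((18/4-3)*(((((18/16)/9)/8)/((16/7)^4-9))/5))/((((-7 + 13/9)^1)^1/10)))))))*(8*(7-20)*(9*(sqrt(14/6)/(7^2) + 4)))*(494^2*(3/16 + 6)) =378010046890042281*sqrt(21)/33908940800 + 1134030140670126843/173004800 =6605991279.58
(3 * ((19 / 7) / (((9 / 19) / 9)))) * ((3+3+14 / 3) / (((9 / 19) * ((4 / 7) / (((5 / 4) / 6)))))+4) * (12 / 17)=1428116 / 1071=1333.44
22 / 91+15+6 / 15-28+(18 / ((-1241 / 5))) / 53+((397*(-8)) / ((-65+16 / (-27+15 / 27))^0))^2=301869686081311 / 29926715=10086963.64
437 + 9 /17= 7438 /17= 437.53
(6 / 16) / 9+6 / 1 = 145 / 24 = 6.04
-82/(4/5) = -205/2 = -102.50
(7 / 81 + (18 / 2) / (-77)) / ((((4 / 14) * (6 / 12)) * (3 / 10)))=-1900 / 2673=-0.71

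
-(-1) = 1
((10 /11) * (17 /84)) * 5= 425 /462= 0.92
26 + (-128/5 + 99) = 497/5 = 99.40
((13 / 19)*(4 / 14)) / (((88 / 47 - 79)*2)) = -611 / 482125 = -0.00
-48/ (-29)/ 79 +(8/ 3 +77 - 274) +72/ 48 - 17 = -2884081/ 13746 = -209.81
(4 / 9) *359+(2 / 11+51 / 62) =985517 / 6138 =160.56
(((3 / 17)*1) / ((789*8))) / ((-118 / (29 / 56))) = -0.00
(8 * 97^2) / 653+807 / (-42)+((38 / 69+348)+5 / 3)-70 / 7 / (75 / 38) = 1391564029 / 3153990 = 441.21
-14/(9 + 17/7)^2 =-343/3200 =-0.11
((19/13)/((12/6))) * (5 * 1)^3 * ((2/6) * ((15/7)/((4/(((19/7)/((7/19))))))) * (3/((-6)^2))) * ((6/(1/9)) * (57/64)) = 2199166875/4566016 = 481.64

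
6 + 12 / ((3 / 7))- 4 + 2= 32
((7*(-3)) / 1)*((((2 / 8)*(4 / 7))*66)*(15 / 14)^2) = -22275 / 98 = -227.30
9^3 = 729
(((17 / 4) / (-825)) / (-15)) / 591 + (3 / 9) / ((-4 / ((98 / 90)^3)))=-127472003 / 1184807250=-0.11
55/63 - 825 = -824.13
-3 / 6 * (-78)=39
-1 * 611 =-611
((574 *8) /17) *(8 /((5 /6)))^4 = 24376246272 /10625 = 2294234.94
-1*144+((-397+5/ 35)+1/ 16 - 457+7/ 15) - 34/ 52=-21795923/ 21840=-997.98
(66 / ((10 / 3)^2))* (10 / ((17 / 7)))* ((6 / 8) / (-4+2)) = -6237 / 680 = -9.17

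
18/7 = 2.57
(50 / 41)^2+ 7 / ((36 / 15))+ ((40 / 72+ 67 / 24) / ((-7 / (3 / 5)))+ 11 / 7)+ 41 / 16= 23301203 / 2824080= 8.25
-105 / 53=-1.98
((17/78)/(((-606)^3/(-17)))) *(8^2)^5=19394461696/1084906953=17.88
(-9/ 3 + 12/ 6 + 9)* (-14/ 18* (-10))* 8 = 4480/ 9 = 497.78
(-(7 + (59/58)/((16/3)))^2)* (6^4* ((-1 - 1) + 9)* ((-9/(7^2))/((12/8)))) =10820529747/188384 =57438.69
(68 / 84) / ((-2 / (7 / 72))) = -17 / 432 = -0.04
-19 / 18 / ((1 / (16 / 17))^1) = -152 / 153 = -0.99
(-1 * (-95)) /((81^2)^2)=95 /43046721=0.00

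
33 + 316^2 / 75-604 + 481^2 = 17409106 / 75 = 232121.41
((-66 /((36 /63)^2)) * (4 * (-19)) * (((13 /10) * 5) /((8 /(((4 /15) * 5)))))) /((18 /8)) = 133133 /18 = 7396.28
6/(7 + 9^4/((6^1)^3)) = 48/299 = 0.16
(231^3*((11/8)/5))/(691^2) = 135590301/19099240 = 7.10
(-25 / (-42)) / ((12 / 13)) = 325 / 504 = 0.64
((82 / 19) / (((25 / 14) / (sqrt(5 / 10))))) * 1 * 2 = 1148 * sqrt(2) / 475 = 3.42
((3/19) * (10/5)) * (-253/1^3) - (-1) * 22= -1100/19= -57.89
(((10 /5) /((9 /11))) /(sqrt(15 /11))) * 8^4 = 90112 * sqrt(165) /135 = 8574.15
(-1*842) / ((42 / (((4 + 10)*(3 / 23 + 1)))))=-21892 / 69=-317.28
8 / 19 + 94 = 1794 / 19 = 94.42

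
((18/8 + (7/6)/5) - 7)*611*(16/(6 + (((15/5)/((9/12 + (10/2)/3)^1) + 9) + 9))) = -4801849/2745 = -1749.31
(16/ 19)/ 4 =4/ 19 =0.21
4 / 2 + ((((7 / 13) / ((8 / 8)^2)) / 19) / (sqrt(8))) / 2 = 7 * sqrt(2) / 1976 + 2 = 2.01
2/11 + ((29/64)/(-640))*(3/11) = 81833/450560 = 0.18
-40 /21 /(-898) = 20 /9429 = 0.00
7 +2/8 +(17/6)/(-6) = 61/9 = 6.78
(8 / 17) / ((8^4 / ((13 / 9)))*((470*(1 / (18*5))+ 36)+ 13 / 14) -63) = 728 / 184810315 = 0.00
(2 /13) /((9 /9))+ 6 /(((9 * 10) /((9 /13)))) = 1 /5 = 0.20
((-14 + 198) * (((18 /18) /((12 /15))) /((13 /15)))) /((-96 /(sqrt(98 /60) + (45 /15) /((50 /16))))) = -805 * sqrt(30) /1248 - 69 /26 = -6.19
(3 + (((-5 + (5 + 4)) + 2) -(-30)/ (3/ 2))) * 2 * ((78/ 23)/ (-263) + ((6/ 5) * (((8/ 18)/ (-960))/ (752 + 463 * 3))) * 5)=-1743634541/ 2331163620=-0.75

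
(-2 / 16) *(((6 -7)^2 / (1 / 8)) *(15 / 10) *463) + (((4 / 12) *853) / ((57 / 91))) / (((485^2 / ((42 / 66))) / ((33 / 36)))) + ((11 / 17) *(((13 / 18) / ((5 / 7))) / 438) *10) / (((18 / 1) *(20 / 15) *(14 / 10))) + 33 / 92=-114759488083631449 / 165326205157200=-694.14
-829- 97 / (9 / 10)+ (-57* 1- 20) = -9124 / 9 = -1013.78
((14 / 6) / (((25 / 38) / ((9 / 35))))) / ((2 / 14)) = 798 / 125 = 6.38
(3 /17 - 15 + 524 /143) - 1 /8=-219455 /19448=-11.28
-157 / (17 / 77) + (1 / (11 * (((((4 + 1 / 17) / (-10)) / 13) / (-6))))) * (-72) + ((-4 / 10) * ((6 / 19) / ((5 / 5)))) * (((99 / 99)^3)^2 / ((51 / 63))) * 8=-1970.23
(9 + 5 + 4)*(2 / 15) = 12 / 5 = 2.40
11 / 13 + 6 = 6.85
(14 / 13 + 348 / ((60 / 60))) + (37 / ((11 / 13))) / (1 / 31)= 1704.62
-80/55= -16/11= -1.45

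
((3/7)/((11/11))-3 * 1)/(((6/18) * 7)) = -54/49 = -1.10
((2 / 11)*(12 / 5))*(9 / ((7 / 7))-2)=168 / 55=3.05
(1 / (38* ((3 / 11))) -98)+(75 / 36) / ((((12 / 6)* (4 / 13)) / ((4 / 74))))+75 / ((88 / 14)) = -31843391 / 371184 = -85.79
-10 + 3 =-7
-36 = -36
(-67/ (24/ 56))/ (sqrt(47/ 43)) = -469 *sqrt(2021)/ 141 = -149.53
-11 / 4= -2.75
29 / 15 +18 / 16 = 367 / 120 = 3.06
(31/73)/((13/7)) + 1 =1166/949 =1.23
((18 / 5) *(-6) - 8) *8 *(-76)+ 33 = 90149 / 5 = 18029.80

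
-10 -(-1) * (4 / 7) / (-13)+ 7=-3.04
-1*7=-7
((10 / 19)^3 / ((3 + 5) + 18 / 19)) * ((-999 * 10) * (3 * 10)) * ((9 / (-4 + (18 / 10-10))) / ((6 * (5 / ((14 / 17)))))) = 629370000 / 6364069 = 98.89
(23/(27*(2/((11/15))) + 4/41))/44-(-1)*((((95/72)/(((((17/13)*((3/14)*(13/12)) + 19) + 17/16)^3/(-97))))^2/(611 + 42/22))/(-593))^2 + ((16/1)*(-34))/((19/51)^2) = -97890986014278559520112904728575586442575456437446560847726877225809/24975341688177145147030357949925440112088634189884474872728250264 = -3919.51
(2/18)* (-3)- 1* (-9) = 8.67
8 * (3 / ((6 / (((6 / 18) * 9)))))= 12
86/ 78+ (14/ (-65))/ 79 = 16943/ 15405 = 1.10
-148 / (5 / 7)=-1036 / 5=-207.20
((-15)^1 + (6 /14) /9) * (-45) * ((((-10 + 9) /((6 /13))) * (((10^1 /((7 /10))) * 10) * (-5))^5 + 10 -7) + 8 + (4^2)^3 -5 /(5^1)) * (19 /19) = 31890625000325034942820 /117649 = 271065839916404176.35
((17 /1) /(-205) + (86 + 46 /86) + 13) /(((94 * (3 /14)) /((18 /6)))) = 6136683 /414305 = 14.81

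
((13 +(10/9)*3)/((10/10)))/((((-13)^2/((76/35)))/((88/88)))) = 532/2535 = 0.21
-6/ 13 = -0.46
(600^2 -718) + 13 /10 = 3592833 /10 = 359283.30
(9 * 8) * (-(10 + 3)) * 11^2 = -113256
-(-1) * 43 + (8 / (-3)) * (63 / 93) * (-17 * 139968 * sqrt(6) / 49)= 43 + 19035648 * sqrt(6) / 217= 214916.85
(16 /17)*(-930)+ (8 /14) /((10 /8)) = -520528 /595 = -874.84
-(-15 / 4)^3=3375 / 64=52.73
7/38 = 0.18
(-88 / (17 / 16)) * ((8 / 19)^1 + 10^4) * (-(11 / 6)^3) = 4945612672 / 969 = 5103831.45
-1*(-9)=9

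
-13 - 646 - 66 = -725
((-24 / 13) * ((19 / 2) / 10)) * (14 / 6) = -266 / 65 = -4.09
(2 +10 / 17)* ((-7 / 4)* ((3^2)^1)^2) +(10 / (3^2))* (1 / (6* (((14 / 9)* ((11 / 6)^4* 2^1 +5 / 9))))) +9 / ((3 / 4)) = -633498051 / 1785119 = -354.88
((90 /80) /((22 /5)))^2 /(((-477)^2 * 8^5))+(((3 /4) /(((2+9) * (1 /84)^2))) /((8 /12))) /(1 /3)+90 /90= 2165.91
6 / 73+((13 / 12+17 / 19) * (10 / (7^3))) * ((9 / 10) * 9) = 1045329 / 1902964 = 0.55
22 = 22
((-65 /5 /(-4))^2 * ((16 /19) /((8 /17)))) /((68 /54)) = 4563 /304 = 15.01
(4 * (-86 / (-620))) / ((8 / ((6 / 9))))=43 / 930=0.05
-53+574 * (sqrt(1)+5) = 3391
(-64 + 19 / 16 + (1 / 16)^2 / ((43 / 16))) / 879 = -21607 / 302376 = -0.07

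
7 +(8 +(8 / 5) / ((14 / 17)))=593 / 35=16.94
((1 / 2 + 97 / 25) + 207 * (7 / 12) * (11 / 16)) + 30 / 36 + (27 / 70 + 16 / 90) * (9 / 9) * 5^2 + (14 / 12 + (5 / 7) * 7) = 10935079 / 100800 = 108.48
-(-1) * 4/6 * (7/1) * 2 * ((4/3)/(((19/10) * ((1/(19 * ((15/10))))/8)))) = 4480/3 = 1493.33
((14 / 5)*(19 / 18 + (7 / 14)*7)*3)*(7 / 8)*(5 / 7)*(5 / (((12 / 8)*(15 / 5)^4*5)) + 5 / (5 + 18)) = 361907 / 67068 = 5.40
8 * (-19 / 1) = -152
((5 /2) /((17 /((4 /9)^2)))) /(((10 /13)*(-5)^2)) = 52 /34425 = 0.00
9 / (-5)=-9 / 5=-1.80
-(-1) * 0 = 0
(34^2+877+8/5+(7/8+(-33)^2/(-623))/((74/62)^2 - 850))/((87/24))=41346727760147/73666476135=561.27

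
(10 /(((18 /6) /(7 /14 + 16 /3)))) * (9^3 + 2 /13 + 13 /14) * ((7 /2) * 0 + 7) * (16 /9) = 186025000 /1053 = 176661.92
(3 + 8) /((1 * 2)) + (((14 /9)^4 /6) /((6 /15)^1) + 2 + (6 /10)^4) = 10.07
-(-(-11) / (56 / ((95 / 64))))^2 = -1092025 / 12845056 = -0.09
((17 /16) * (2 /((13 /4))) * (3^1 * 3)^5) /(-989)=-1003833 /25714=-39.04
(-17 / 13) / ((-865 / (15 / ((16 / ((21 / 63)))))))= 17 / 35984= 0.00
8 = 8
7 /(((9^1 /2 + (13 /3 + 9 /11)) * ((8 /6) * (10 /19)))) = 1881 /1820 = 1.03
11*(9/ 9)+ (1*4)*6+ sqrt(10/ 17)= sqrt(170)/ 17+ 35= 35.77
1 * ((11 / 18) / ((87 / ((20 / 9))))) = 110 / 7047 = 0.02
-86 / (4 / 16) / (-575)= 344 / 575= 0.60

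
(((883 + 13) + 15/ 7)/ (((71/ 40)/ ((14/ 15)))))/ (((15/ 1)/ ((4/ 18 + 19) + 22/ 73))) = 1290293584/ 2099115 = 614.68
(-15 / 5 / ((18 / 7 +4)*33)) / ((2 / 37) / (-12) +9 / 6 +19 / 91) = -70707 / 8710790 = -0.01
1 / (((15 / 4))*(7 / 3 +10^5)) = 4 / 1500035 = 0.00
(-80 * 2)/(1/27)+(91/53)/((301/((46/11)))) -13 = -108623379/25069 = -4332.98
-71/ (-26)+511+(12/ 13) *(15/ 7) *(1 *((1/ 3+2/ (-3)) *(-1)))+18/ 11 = 1033085/ 2002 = 516.03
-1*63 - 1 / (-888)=-55943 / 888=-63.00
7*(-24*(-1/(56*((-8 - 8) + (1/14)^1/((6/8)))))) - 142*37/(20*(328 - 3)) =-270542/271375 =-1.00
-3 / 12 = -1 / 4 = -0.25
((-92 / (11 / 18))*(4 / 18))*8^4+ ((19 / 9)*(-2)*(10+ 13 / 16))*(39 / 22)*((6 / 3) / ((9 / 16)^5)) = -272619470848 / 1948617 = -139904.08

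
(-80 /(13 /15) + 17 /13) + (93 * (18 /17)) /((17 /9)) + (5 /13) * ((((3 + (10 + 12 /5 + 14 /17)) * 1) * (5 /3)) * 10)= 734063 /11271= 65.13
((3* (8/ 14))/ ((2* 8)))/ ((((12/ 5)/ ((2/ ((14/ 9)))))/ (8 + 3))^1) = 495/ 784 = 0.63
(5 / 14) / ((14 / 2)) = 5 / 98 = 0.05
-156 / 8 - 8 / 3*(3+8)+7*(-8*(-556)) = 186523 / 6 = 31087.17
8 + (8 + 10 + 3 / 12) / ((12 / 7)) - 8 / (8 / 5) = 655 / 48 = 13.65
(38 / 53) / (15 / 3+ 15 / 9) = 57 / 530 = 0.11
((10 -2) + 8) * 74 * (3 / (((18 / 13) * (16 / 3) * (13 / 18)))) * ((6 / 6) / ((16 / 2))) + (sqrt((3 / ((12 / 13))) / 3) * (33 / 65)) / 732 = 11 * sqrt(39) / 95160 + 333 / 4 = 83.25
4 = 4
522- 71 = 451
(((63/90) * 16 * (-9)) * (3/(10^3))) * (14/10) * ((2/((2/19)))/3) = -8379/3125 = -2.68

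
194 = 194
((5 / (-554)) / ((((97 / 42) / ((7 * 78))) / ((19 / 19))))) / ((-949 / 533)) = 2350530 / 1961437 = 1.20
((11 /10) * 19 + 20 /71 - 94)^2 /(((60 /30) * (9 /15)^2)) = 2672993401 /362952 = 7364.59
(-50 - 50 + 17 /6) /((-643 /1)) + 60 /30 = 8299 /3858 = 2.15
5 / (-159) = -5 / 159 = -0.03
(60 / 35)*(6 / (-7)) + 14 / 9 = 38 / 441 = 0.09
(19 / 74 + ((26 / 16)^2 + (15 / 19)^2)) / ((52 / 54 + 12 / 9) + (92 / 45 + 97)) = 406298835 / 11695175488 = 0.03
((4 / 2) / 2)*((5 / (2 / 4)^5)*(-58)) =-9280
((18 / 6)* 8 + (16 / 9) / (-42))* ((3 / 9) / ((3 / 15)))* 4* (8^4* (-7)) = -370933760 / 81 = -4579429.14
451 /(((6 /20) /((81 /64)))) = 60885 /32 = 1902.66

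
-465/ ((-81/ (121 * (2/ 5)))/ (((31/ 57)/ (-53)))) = -232562/ 81567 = -2.85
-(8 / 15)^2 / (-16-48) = 1 / 225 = 0.00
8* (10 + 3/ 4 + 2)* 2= 204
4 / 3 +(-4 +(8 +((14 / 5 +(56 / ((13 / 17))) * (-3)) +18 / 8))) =-163261 / 780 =-209.31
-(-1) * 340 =340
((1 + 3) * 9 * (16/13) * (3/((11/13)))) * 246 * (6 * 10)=25505280/11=2318661.82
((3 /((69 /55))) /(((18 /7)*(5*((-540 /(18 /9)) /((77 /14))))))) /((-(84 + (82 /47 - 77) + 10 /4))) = 5687 /16878780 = 0.00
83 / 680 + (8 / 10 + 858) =858.92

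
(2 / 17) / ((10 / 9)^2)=81 / 850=0.10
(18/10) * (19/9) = 19/5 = 3.80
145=145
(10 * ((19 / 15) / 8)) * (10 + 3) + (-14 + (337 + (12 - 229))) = 1519 / 12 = 126.58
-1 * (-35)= 35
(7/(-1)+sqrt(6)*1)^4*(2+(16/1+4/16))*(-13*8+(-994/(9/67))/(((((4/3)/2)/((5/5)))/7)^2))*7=-44694484724.42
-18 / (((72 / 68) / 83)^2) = -1990921 / 18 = -110606.72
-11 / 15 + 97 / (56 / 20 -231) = -19826 / 17115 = -1.16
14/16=7/8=0.88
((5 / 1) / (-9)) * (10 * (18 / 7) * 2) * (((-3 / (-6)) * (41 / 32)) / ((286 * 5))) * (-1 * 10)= 0.13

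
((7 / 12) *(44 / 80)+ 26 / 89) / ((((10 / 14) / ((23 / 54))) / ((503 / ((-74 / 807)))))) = -285223502711 / 142257600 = -2004.98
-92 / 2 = -46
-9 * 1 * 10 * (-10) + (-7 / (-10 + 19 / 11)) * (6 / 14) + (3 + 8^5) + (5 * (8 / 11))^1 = 33708674 / 1001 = 33675.00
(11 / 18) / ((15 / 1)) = 11 / 270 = 0.04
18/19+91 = 1747/19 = 91.95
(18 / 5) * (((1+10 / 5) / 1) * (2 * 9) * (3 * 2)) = 5832 / 5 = 1166.40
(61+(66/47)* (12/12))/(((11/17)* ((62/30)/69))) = 51606135/16027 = 3219.95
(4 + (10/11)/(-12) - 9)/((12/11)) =-335/72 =-4.65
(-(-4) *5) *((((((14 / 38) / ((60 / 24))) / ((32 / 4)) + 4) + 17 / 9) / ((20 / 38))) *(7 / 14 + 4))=20203 / 20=1010.15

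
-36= -36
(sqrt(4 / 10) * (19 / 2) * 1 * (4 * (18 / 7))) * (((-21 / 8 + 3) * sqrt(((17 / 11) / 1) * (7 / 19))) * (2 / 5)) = 6.99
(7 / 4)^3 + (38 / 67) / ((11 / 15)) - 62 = -2635145 / 47168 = -55.87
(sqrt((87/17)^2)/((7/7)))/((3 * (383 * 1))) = 29/6511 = 0.00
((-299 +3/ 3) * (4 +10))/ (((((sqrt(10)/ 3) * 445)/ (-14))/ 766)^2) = -2159088400224/ 990125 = -2180622.04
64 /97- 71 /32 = -4839 /3104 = -1.56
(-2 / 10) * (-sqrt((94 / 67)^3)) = 94 * sqrt(6298) / 22445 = 0.33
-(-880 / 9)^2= -774400 / 81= -9560.49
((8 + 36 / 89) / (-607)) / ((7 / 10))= -7480 / 378161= -0.02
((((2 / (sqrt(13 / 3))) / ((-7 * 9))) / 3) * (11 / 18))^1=-11 * sqrt(39) / 22113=-0.00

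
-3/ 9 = -1/ 3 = -0.33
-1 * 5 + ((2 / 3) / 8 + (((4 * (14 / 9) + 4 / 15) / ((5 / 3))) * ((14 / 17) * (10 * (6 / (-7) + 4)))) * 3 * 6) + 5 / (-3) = 1807.25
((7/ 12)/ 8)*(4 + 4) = 7/ 12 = 0.58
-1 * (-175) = 175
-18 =-18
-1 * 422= -422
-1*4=-4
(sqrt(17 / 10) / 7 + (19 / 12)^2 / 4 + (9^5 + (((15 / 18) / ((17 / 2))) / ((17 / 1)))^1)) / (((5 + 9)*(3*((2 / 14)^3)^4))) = 282475249*sqrt(170) / 60 + 19436406140842202575 / 998784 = 19460130969235.54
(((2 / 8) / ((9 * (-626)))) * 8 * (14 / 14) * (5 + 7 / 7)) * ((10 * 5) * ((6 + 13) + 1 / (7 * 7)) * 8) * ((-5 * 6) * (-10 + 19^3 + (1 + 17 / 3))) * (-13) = -43326990.85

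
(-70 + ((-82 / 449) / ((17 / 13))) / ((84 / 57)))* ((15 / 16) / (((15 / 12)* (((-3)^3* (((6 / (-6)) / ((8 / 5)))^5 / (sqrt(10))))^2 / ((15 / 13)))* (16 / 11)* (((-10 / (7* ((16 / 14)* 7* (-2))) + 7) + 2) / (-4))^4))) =-2.36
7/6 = 1.17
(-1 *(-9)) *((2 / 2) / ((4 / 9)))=81 / 4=20.25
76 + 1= 77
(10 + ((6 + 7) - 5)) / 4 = 9 / 2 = 4.50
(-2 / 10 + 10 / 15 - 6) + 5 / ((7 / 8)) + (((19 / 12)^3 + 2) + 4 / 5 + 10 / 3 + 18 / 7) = 777473 / 60480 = 12.86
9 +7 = 16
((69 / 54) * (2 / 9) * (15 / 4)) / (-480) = -23 / 10368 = -0.00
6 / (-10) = -3 / 5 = -0.60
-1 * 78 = -78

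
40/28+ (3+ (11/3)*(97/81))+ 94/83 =1405060/141183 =9.95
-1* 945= -945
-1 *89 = -89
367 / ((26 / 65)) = 1835 / 2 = 917.50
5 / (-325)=-1 / 65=-0.02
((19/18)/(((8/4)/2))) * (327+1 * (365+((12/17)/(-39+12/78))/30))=94062901/128775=730.44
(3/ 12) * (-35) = -35/ 4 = -8.75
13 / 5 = 2.60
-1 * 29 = -29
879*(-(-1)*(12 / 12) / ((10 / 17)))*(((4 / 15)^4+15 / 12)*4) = 1265916169 / 168750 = 7501.73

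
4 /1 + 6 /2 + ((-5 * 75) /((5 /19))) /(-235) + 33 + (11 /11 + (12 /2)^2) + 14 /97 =379346 /4559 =83.21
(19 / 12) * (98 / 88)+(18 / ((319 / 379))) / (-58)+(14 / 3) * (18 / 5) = 40396247 / 2220240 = 18.19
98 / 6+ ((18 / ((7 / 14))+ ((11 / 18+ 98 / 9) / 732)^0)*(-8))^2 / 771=33403 / 257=129.97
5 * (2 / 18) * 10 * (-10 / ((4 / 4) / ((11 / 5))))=-1100 / 9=-122.22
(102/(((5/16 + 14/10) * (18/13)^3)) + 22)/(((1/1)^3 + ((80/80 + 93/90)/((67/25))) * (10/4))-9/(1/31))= -396474376/2463389739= -0.16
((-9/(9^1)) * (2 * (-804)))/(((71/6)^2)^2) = 0.08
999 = 999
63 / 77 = 9 / 11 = 0.82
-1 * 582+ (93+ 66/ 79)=-38565/ 79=-488.16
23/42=0.55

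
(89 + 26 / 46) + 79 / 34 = 91.89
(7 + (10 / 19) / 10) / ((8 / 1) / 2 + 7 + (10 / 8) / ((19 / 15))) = 536 / 911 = 0.59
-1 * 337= -337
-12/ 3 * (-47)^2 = -8836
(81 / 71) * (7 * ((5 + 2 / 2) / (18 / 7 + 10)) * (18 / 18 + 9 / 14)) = 39123 / 6248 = 6.26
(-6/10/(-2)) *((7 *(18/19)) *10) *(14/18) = 294/19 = 15.47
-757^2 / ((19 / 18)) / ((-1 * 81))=1146098 / 171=6702.33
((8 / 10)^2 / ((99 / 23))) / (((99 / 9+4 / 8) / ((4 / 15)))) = 128 / 37125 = 0.00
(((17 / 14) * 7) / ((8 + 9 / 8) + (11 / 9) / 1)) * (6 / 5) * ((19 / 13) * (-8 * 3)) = -1674432 / 48425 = -34.58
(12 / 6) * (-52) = -104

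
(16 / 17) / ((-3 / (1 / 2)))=-8 / 51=-0.16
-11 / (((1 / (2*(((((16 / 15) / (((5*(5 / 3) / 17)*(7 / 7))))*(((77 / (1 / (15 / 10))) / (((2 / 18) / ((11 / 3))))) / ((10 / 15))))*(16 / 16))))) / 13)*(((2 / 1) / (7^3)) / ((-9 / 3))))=228827122524 / 125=1830616980.19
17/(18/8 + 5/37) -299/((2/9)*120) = -115361/28240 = -4.09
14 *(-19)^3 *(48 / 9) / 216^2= -48013 / 4374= -10.98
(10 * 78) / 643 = 780 / 643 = 1.21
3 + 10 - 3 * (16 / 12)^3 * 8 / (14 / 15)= -47.95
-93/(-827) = 93/827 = 0.11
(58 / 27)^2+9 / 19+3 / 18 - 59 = -1488847 / 27702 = -53.75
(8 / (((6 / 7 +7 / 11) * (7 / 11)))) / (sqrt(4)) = 484 / 115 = 4.21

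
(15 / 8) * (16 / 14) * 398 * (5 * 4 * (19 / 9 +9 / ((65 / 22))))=3430760 / 39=87968.21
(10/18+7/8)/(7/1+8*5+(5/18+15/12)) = 103/3494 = 0.03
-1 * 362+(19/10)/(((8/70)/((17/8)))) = -20907/64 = -326.67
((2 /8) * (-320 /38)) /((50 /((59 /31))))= -236 /2945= -0.08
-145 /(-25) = 29 /5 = 5.80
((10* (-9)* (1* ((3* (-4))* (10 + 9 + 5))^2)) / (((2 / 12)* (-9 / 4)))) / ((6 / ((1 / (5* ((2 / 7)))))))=2322432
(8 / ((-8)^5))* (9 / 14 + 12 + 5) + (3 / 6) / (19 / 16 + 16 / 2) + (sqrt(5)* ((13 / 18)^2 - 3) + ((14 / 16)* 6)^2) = 33251773 / 1204224 - 803* sqrt(5) / 324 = 22.07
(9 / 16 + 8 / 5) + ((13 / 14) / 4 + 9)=6381 / 560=11.39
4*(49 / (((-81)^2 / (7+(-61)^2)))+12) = 1045616 / 6561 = 159.37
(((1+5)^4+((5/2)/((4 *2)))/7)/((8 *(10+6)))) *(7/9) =7.88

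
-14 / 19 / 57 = -14 / 1083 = -0.01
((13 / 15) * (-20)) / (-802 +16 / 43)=1118 / 51705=0.02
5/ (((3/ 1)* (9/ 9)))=5/ 3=1.67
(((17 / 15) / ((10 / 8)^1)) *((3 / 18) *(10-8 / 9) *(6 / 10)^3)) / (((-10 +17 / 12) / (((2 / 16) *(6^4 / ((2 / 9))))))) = -8129808 / 321875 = -25.26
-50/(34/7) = -175/17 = -10.29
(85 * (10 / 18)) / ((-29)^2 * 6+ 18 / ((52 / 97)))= 0.01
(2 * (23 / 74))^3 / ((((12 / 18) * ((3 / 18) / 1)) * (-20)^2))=0.01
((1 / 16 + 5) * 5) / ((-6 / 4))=-135 / 8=-16.88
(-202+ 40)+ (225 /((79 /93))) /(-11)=-161703 /869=-186.08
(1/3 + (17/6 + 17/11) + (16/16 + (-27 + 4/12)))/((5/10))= -461/11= -41.91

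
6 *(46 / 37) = 276 / 37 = 7.46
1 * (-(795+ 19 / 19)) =-796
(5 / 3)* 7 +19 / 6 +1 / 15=14.90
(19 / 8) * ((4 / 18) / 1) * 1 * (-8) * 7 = -266 / 9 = -29.56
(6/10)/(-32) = -3/160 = -0.02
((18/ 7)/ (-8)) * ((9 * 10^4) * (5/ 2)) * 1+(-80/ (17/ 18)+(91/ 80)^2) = -55143526561/ 761600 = -72404.84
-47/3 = -15.67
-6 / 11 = -0.55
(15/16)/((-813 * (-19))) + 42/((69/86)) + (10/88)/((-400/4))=2727678189/52107880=52.35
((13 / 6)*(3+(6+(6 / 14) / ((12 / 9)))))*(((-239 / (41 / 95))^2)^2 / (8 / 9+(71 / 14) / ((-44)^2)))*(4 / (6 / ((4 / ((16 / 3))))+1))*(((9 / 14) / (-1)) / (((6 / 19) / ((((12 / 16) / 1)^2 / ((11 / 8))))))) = -116974360050206261996250 / 148332672173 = -788594706321.88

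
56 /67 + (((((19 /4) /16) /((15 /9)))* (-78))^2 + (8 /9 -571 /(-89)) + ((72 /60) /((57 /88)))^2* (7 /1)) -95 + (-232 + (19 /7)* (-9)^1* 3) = -607851085970147 /3471782630400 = -175.08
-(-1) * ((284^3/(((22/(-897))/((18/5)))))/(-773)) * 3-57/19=13048751.01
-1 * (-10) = 10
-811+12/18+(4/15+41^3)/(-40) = -506673/200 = -2533.36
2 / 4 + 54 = 54.50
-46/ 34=-23/ 17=-1.35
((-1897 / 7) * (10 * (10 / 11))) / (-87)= 27100 / 957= 28.32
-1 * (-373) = 373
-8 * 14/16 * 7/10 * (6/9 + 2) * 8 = -1568/15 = -104.53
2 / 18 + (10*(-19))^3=-61730999 / 9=-6858999.89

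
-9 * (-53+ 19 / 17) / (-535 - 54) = -7938 / 10013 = -0.79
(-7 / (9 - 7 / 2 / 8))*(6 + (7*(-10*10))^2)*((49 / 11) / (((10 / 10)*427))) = -34924064 / 8357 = -4179.02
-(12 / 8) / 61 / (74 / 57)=-0.02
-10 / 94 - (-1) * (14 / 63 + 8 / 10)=1937 / 2115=0.92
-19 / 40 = -0.48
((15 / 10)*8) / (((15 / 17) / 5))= 68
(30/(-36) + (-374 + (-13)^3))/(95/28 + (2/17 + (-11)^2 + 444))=-3672578/811833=-4.52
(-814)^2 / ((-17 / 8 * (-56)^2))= -165649 / 1666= -99.43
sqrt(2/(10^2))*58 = 29*sqrt(2)/5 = 8.20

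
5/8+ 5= 45/8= 5.62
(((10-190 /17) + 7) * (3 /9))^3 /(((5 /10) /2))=143748 /4913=29.26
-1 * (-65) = 65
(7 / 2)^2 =49 / 4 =12.25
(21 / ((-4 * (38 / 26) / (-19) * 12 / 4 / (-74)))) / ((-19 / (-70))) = -117845 / 19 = -6202.37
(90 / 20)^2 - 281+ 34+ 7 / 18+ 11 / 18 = -903 / 4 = -225.75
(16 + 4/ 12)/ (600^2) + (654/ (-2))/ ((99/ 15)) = -588599461/ 11880000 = -49.55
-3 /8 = -0.38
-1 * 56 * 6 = -336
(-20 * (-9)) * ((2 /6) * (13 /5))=156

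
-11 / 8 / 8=-11 / 64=-0.17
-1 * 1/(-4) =1/4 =0.25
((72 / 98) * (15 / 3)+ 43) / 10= 2287 / 490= 4.67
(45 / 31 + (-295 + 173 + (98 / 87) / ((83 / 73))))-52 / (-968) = -6473760863 / 54171942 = -119.50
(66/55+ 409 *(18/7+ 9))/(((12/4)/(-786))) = -43409994/35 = -1240285.54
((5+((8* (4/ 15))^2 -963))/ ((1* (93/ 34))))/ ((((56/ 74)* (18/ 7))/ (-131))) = 8838363937/ 376650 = 23465.72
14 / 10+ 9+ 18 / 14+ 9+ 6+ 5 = 1109 / 35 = 31.69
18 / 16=9 / 8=1.12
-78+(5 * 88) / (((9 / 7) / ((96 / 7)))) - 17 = 13795 / 3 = 4598.33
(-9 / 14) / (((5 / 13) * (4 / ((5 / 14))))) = -117 / 784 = -0.15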